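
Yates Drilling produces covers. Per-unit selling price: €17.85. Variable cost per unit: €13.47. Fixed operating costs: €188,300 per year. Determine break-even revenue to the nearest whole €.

Contribution margin per unit = €17.85 − €13.47 = €4.38, a CM ratio of €4.38 ÷ €17.85 = 0.2454.
Break-even revenue = fixed costs × price ÷ CM = €188,300 × €17.85 ÷ €4.38 = €767,387.

€767,387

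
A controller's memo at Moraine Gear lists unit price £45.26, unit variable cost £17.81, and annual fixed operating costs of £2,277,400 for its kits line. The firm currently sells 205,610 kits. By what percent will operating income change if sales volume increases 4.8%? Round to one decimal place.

+8.0%

At 205,610 units, contribution = 205,610 × £27.45 = £5,643,994.50.
Operating income = contribution − fixed costs = £5,643,994.50 − £2,277,400 = £3,366,594.50.
So DOL = total CM / EBIT = £5,643,994.50 / £3,366,594.50 = 1.6765.
%ΔEBIT = DOL × %ΔSales = 1.6765 × +4.8% = +8.0%.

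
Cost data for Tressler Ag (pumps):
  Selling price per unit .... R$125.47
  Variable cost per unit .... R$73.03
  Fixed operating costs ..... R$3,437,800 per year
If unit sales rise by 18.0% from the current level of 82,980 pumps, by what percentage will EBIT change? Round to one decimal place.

Contribution at this volume is 82,980 × R$52.44 = R$4,351,471.20.
Subtracting fixed costs: EBIT = R$4,351,471.20 − R$3,437,800 = R$913,671.20.
DOL = contribution ÷ EBIT = R$4,351,471.20 ÷ R$913,671.20 = 4.7626.
%ΔEBIT = DOL × %ΔSales = 4.7626 × +18.0% = +85.7%.

+85.7%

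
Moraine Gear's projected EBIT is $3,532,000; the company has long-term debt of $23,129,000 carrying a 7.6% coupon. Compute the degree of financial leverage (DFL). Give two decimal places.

Interest = $1,757,804.00.
DFL = EBIT ÷ (EBIT − I) = $3,532,000 ÷ ($3,532,000 − $1,757,804.00) = $3,532,000 ÷ $1,774,196.00 = 1.9908.

1.99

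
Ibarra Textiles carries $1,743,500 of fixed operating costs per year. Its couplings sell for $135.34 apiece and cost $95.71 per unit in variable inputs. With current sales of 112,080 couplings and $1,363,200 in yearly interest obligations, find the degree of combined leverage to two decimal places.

3.33

Contribution at this volume is 112,080 × $39.63 = $4,441,730.40.
Operating income = contribution − fixed costs = $4,441,730.40 − $1,743,500 = $2,698,230.40. Interest = $1,363,200.00, so EBIT − I = $1,335,030.40.
Degree of total leverage = total CM / (EBIT − interest) = $4,441,730.40 / $1,335,030.40 = 3.3271.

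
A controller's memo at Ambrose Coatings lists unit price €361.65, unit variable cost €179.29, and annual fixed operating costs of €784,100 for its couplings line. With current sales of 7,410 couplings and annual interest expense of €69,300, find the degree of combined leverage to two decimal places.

2.71

Total contribution margin = 7,410 × €182.36 = €1,351,287.60.
Operating income = contribution − fixed costs = €1,351,287.60 − €784,100 = €567,187.60. Interest = €69,300.00, so EBIT − I = €497,887.60.
Degree of total leverage = total CM / (EBIT − interest) = €1,351,287.60 / €497,887.60 = 2.7140.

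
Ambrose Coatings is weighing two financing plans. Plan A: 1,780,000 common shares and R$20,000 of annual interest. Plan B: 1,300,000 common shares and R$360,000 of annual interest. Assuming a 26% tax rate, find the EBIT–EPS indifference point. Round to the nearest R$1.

R$1,280,833

At indifference, (EBIT − 20,000)(1 − t)/1,780,000 = (EBIT − 360,000)(1 − t)/1,300,000.
Cancelling (1 − t) and cross-multiplying: 1,300,000·(EBIT − 20,000) = 1,780,000·(EBIT − 360,000).
EBIT × (1,780,000 − 1,300,000) = 360,000 × 1,780,000 − 20,000 × 1,300,000 = 614,800,000,000, so EBIT = 614,800,000,000 ÷ 480,000 = 1,280,833.33.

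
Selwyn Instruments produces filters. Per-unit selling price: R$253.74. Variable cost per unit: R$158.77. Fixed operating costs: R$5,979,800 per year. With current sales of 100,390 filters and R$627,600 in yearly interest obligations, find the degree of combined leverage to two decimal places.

At 100,390 units, contribution = 100,390 × R$94.97 = R$9,534,038.30.
Subtracting fixed costs: EBIT = R$9,534,038.30 − R$5,979,800 = R$3,554,238.30. Interest = R$627,600.00, so EBIT − I = R$2,926,638.30.
DCL = contribution ÷ (EBIT − I) = R$9,534,038.30 ÷ R$2,926,638.30 = 3.2577.

3.26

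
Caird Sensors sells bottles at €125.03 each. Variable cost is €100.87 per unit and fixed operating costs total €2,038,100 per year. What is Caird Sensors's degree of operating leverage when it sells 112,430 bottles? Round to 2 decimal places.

4.01

Total contribution margin = 112,430 × €24.16 = €2,716,308.80.
Operating income = contribution − fixed costs = €2,716,308.80 − €2,038,100 = €678,208.80.
Degree of operating leverage = €2,716,308.80 / €678,208.80 = 4.0051.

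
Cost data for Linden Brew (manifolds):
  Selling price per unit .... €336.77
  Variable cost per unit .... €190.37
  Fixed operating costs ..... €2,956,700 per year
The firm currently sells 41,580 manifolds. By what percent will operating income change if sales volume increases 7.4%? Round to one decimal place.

Total contribution margin = 41,580 × €146.40 = €6,087,312.00.
Operating income = contribution − fixed costs = €6,087,312.00 − €2,956,700 = €3,130,612.00.
So DOL = total CM / EBIT = €6,087,312.00 / €3,130,612.00 = 1.9444.
%ΔEBIT = DOL × %ΔSales = 1.9444 × +7.4% = +14.4%.

+14.4%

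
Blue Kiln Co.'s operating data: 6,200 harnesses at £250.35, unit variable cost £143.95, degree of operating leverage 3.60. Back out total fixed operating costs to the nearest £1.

Contribution at this volume is 6,200 × £106.40 = £659,680.00.
Since DOL = CM ÷ EBIT, EBIT = £659,680.00 ÷ 3.60 = £183,244.44.
And FC = contribution − EBIT = £659,680.00 − £183,244.44 = £476,436.

£476,436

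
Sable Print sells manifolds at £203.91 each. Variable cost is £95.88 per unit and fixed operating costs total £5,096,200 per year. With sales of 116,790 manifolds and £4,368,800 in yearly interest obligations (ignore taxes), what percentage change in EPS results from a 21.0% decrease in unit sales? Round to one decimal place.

Total contribution margin = 116,790 × £108.03 = £12,616,823.70.
EBIT = £12,616,823.70 − £5,096,200 = £7,520,623.70.
Interest = £4,368,800.00, so EBIT − I = £3,151,823.70.
DCL = total CM / (EBIT − I) = £12,616,823.70 / £3,151,823.70 = 4.0030.
EPS therefore changes by 4.0030 × (-21.0%) = -84.1%.

-84.1%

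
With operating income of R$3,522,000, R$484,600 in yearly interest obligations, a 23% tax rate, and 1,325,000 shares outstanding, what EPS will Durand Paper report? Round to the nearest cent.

R$1.77

Interest = R$484,600.00, so EBT = R$3,522,000 − R$484,600.00 = R$3,037,400.00.
After tax at 23%: net income = R$3,037,400.00 × 0.77 = R$2,338,798.00.
EPS = R$2,338,798.00 ÷ 1,325,000 = R$1.77.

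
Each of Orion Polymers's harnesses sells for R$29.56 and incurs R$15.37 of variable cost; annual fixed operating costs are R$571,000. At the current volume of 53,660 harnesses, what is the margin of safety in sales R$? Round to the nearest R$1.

R$396,707

Each unit contributes R$29.56 − R$15.37 = R$14.19. Break-even units = R$571,000 ÷ R$14.19 = 40,239.61; break-even revenue = 40,239.61 × R$29.56 = R$1,189,482.73.
Actual sales revenue = 53,660 × R$29.56 = R$1,586,189.60.
Margin of safety = R$1,586,189.60 − R$1,189,482.73 = R$396,707.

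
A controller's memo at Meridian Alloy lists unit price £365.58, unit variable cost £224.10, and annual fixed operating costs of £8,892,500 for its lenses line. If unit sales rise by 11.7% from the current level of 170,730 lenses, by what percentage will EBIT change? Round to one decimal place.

Total contribution margin = 170,730 × £141.48 = £24,154,880.40.
Subtracting fixed costs: EBIT = £24,154,880.40 − £8,892,500 = £15,262,380.40.
So DOL = total CM / EBIT = £24,154,880.40 / £15,262,380.40 = 1.5826.
So EBIT moves 1.5826 × (+11.7%) = +18.5%.

+18.5%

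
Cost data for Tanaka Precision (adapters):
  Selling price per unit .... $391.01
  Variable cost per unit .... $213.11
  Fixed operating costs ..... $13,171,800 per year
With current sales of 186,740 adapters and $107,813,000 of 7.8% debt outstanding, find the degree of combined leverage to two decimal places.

2.85

At 186,740 units, contribution = 186,740 × $177.90 = $33,221,046.00.
EBIT = $33,221,046.00 − $13,171,800 = $20,049,246.00. Interest = $8,409,414.00.
DOL = $33,221,046.00 ÷ $20,049,246.00 = 1.6570; DFL = $20,049,246.00 ÷ $11,639,832.00 = 1.7225.
Combined leverage = 1.6570 × 1.7225 = 2.8542.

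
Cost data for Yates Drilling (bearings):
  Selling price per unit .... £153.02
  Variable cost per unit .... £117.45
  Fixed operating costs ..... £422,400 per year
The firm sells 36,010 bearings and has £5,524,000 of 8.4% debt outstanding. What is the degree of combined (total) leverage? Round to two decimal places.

3.25

At 36,010 units, contribution = 36,010 × £35.57 = £1,280,875.70.
Subtracting fixed costs: EBIT = £1,280,875.70 − £422,400 = £858,475.70. Interest = £464,016.00, so EBIT − I = £394,459.70.
DCL = contribution ÷ (EBIT − I) = £1,280,875.70 ÷ £394,459.70 = 3.2472.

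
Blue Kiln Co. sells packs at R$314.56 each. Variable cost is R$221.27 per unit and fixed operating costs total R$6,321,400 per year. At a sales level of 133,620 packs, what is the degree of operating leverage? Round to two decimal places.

2.03

Contribution at this volume is 133,620 × R$93.29 = R$12,465,409.80.
EBIT = R$12,465,409.80 − R$6,321,400 = R$6,144,009.80.
Degree of operating leverage = R$12,465,409.80 / R$6,144,009.80 = 2.0289.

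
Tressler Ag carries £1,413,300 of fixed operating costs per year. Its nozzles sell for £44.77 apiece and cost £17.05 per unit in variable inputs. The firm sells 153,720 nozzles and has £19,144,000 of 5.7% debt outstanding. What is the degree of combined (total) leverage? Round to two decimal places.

2.43

Total contribution margin = 153,720 × £27.72 = £4,261,118.40.
Operating income = contribution − fixed costs = £4,261,118.40 − £1,413,300 = £2,847,818.40. Interest = £1,091,208.00, so EBIT − I = £1,756,610.40.
Degree of total leverage = total CM / (EBIT − interest) = £4,261,118.40 / £1,756,610.40 = 2.4258.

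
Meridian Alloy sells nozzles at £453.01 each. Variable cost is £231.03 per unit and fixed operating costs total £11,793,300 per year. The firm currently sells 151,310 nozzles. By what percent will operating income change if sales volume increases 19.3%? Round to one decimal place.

Contribution at this volume is 151,310 × £221.98 = £33,587,793.80.
Subtracting fixed costs: EBIT = £33,587,793.80 − £11,793,300 = £21,794,493.80.
So DOL = total CM / EBIT = £33,587,793.80 / £21,794,493.80 = 1.5411.
So EBIT moves 1.5411 × (+19.3%) = +29.7%.

+29.7%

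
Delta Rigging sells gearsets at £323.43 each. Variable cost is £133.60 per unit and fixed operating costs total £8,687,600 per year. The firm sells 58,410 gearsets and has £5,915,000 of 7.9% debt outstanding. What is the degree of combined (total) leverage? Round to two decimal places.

Total contribution margin = 58,410 × £189.83 = £11,087,970.30.
Operating income = contribution − fixed costs = £11,087,970.30 − £8,687,600 = £2,400,370.30. Interest = £467,285.00.
DOL = £11,087,970.30 ÷ £2,400,370.30 = 4.6193; DFL = £2,400,370.30 ÷ £1,933,085.30 = 1.2417.
Combined leverage = 4.6193 × 1.2417 = 5.7358.

5.74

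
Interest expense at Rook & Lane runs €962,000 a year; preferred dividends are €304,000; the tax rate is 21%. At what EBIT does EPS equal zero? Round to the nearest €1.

Grossing the preferred dividend up to pre-tax terms: €304,000 / (1 − 0.21) = €384,810.13.
Financial break-even EBIT = interest + D_p ÷ (1 − t) = €962,000 + €384,810.13 = €1,346,810.13.

€1,346,810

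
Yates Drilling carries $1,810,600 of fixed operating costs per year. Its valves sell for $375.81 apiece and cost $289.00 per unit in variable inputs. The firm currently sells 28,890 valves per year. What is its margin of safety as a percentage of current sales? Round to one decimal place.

27.8%

Contribution margin per unit = $375.81 − $289.00 = $86.81. Break-even units = $1,810,600 ÷ $86.81 = 20,857.04; break-even revenue = 20,857.04 × $375.81 = $7,838,285.75.
Actual sales revenue = 28,890 × $375.81 = $10,857,150.90.
Margin of safety = ($10,857,150.90 − $7,838,285.75) ÷ $10,857,150.90 = 27.8%.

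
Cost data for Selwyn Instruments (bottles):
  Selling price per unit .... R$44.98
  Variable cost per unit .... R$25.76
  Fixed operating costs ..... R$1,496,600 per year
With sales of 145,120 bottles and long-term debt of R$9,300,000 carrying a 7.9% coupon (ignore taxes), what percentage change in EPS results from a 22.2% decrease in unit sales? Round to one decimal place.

Contribution at this volume is 145,120 × R$19.22 = R$2,789,206.40.
EBIT = R$2,789,206.40 − R$1,496,600 = R$1,292,606.40.
Interest = R$734,700.00, so EBIT − I = R$557,906.40.
Degree of combined leverage = contribution ÷ (EBIT − I) = R$2,789,206.40 ÷ R$557,906.40 = 4.9994.
%ΔEPS = DCL × %ΔSales = 4.9994 × -22.2% = -111.0%.

-111.0%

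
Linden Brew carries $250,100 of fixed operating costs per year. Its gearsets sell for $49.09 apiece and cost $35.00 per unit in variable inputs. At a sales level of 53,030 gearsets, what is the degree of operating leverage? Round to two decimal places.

1.50

At 53,030 units, contribution = 53,030 × $14.09 = $747,192.70.
EBIT = $747,192.70 − $250,100 = $497,092.70.
So DOL = total CM / EBIT = $747,192.70 / $497,092.70 = 1.5031.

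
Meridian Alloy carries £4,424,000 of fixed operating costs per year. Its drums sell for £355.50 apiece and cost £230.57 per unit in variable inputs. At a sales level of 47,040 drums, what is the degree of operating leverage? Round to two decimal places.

4.05

Contribution at this volume is 47,040 × £124.93 = £5,876,707.20.
Subtracting fixed costs: EBIT = £5,876,707.20 − £4,424,000 = £1,452,707.20.
DOL = contribution ÷ EBIT = £5,876,707.20 ÷ £1,452,707.20 = 4.0453.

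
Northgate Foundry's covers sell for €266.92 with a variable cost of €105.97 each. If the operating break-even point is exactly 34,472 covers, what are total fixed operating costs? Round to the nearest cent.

Contribution margin per unit = €266.92 − €105.97 = €160.95.
Since BE = FC / CM, FC = 34,472 × €160.95 = €5,548,268.40.

€5,548,268.40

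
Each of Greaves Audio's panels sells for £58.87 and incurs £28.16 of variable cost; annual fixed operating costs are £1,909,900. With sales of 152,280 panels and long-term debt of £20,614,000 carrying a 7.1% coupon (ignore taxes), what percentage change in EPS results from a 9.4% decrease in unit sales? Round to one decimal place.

Contribution at this volume is 152,280 × £30.71 = £4,676,518.80.
Operating income = contribution − fixed costs = £4,676,518.80 − £1,909,900 = £2,766,618.80.
After interest of £1,463,594.00, pre-tax earnings = £1,303,024.80.
Degree of combined leverage = contribution ÷ (EBIT − I) = £4,676,518.80 ÷ £1,303,024.80 = 3.5890.
%ΔEPS = DCL × %ΔSales = 3.5890 × -9.4% = -33.7%.

-33.7%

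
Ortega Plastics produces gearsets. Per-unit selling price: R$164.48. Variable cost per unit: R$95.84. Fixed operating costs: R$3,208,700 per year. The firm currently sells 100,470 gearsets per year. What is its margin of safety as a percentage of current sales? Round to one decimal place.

53.5%

Unit CM = price − variable cost = R$164.48 − R$95.84 = R$68.64. Break-even units = R$3,208,700 ÷ R$68.64 = 46,746.79; break-even revenue = 46,746.79 × R$164.48 = R$7,688,912.82.
Current sales = 100,470 × R$164.48 = R$16,525,305.60.
Margin of safety = (R$16,525,305.60 − R$7,688,912.82) ÷ R$16,525,305.60 = 53.5%.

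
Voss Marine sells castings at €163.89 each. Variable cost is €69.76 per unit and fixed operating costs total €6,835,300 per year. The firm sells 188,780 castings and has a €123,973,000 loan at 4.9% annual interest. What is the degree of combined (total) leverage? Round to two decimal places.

3.66

Contribution at this volume is 188,780 × €94.13 = €17,769,861.40.
EBIT = €17,769,861.40 − €6,835,300 = €10,934,561.40. Interest = €6,074,677.00.
DOL = €17,769,861.40 ÷ €10,934,561.40 = 1.6251; DFL = €10,934,561.40 ÷ €4,859,884.40 = 2.2500.
Combined leverage = 1.6251 × 2.2500 = 3.6565.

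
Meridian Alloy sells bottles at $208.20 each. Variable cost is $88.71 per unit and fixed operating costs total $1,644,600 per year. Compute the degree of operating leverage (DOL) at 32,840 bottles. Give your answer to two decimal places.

1.72

At 32,840 units, contribution = 32,840 × $119.49 = $3,924,051.60.
Subtracting fixed costs: EBIT = $3,924,051.60 − $1,644,600 = $2,279,451.60.
Degree of operating leverage = $3,924,051.60 / $2,279,451.60 = 1.7215.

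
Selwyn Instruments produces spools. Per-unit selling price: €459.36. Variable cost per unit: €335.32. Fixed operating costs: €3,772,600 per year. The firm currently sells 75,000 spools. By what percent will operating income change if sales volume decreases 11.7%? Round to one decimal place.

-19.7%

Total contribution margin = 75,000 × €124.04 = €9,303,000.00.
Operating income = contribution − fixed costs = €9,303,000.00 − €3,772,600 = €5,530,400.00.
So DOL = total CM / EBIT = €9,303,000.00 / €5,530,400.00 = 1.6822.
Operating income changes by 1.6822 × -11.7% = -19.7%.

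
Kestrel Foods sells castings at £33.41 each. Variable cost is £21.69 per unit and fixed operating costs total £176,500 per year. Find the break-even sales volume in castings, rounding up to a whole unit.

15,060 castings

Unit CM = price − variable cost = £33.41 − £21.69 = £11.72.
Break-even volume = fixed costs ÷ CM per unit = £176,500 ÷ £11.72 = 15,059.73, so 15,060 castings.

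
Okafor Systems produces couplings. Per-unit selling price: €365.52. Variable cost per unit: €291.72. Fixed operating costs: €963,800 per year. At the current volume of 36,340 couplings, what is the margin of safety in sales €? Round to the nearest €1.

€8,509,444

Each unit contributes €365.52 − €291.72 = €73.80. Break-even units = €963,800 ÷ €73.80 = 13,059.62; break-even revenue = 13,059.62 × €365.52 = €4,773,552.52.
Current sales = 36,340 × €365.52 = €13,282,996.80.
Margin of safety = €13,282,996.80 − €4,773,552.52 = €8,509,444.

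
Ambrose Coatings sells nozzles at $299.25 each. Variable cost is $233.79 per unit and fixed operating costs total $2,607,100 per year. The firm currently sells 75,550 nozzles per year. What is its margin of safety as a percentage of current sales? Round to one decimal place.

47.3%

Contribution margin per unit = $299.25 − $233.79 = $65.46. Break-even units = $2,607,100 ÷ $65.46 = 39,827.38; break-even revenue = 39,827.38 × $299.25 = $11,918,342.12.
Actual sales revenue = 75,550 × $299.25 = $22,608,337.50.
Margin of safety = ($22,608,337.50 − $11,918,342.12) ÷ $22,608,337.50 = 47.3%.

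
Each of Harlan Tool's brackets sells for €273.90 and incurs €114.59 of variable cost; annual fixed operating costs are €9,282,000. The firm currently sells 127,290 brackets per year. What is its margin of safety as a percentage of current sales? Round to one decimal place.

Each unit contributes €273.90 − €114.59 = €159.31. Break-even units = €9,282,000 ÷ €159.31 = 58,263.76; break-even revenue = 58,263.76 × €273.90 = €15,958,444.54.
Actual sales revenue = 127,290 × €273.90 = €34,864,731.00.
Margin of safety = (€34,864,731.00 − €15,958,444.54) ÷ €34,864,731.00 = 54.2%.

54.2%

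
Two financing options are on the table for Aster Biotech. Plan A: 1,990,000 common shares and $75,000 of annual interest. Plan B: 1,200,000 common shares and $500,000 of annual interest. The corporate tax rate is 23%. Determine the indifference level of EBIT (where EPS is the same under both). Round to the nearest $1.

$1,145,570

At indifference, (EBIT − 75,000)(1 − t)/1,990,000 = (EBIT − 500,000)(1 − t)/1,200,000.
The (1 − t) factor cancels: (EBIT − 75,000) × 1,200,000 = (EBIT − 500,000) × 1,990,000.
EBIT × (1,990,000 − 1,200,000) = 500,000 × 1,990,000 − 75,000 × 1,200,000 = 905,000,000,000, so EBIT = 905,000,000,000 ÷ 790,000 = 1,145,569.62.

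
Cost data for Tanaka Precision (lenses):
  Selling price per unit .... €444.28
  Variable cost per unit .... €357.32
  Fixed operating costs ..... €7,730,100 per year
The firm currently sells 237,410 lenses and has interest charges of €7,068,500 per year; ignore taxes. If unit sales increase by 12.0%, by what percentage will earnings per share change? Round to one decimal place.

Total contribution margin = 237,410 × €86.96 = €20,645,173.60.
Subtracting fixed costs: EBIT = €20,645,173.60 − €7,730,100 = €12,915,073.60.
Interest = €7,068,500.00, so EBIT − I = €5,846,573.60.
Degree of combined leverage = contribution ÷ (EBIT − I) = €20,645,173.60 ÷ €5,846,573.60 = 3.5312.
%ΔEPS = DCL × %ΔSales = 3.5312 × +12.0% = +42.4%.

+42.4%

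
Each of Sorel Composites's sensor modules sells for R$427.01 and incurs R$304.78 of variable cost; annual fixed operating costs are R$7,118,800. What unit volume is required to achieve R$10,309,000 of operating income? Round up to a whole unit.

142,583 sensor modules

Contribution margin per unit = R$427.01 − R$304.78 = R$122.23.
Units = (FC + target) / CM = (R$7,118,800 + R$10,309,000) / R$122.23 = 142,582.02, so 142,583 sensor modules.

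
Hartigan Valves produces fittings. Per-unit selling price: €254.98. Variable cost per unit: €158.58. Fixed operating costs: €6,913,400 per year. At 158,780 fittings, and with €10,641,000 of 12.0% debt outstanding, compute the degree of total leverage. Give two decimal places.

Total contribution margin = 158,780 × €96.40 = €15,306,392.00.
Subtracting fixed costs: EBIT = €15,306,392.00 − €6,913,400 = €8,392,992.00. Interest = €1,276,920.00, so EBIT − I = €7,116,072.00.
DCL = contribution ÷ (EBIT − I) = €15,306,392.00 ÷ €7,116,072.00 = 2.1510.

2.15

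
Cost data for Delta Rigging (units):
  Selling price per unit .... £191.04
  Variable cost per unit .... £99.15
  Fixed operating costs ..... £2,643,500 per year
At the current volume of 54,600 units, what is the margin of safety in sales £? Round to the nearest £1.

Contribution margin per unit = £191.04 − £99.15 = £91.89. Break-even units = £2,643,500 ÷ £91.89 = 28,768.09; break-even revenue = 28,768.09 × £191.04 = £5,495,856.35.
Current sales = 54,600 × £191.04 = £10,430,784.00.
Margin of safety = £10,430,784.00 − £5,495,856.35 = £4,934,928.

£4,934,928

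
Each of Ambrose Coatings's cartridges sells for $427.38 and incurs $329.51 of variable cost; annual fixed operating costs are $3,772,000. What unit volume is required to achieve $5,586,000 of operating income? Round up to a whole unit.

Contribution margin per unit = $427.38 − $329.51 = $97.87.
Units = (FC + target) / CM = ($3,772,000 + $5,586,000) / $97.87 = 95,616.63, so 95,617 cartridges.

95,617 cartridges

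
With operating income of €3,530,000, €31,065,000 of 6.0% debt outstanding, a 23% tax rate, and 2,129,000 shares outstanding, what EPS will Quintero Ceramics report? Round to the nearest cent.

€0.60

Interest = €1,863,900.00, so EBT = €3,530,000 − €1,863,900.00 = €1,666,100.00.
Net income = €1,666,100.00 × (1 − 0.23) = €1,282,897.00.
Per share: €1,282,897.00 / 2,129,000 shares = €0.60.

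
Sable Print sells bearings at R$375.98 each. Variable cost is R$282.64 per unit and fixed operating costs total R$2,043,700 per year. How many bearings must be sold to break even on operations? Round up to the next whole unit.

Each unit contributes R$375.98 − R$282.64 = R$93.34.
Break-even Q = R$2,043,700 / R$93.34 = 21,895.22 → 21,896 bearings.

21,896 bearings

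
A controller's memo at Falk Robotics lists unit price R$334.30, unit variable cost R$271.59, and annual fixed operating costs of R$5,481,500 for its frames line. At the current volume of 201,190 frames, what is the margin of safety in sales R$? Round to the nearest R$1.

R$38,036,553

Contribution margin per unit = R$334.30 − R$271.59 = R$62.71. Break-even units = R$5,481,500 ÷ R$62.71 = 87,410.30; break-even revenue = 87,410.30 × R$334.30 = R$29,221,263.75.
Current sales = 201,190 × R$334.30 = R$67,257,817.00.
Margin of safety = R$67,257,817.00 − R$29,221,263.75 = R$38,036,553.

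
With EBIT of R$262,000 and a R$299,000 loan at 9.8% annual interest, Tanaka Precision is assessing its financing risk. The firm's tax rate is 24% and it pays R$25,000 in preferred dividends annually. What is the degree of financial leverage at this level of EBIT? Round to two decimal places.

1.31

Annual interest charges come to R$29,302.00.
Pre-tax preferred-dividend burden = R$25,000 ÷ (1 − 0.24) = R$32,894.74.
DFL = EBIT ÷ [EBIT − I − D_p/(1−t)] = R$262,000 ÷ [R$262,000 − R$29,302.00 − R$32,894.74] = R$262,000 ÷ R$199,803.26 = 1.3113.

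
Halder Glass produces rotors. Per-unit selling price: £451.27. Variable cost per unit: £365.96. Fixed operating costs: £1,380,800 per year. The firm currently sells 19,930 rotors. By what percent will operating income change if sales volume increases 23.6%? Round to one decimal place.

Total contribution margin = 19,930 × £85.31 = £1,700,228.30.
EBIT = £1,700,228.30 − £1,380,800 = £319,428.30.
Degree of operating leverage = £1,700,228.30 / £319,428.30 = 5.3227.
So EBIT moves 5.3227 × (+23.6%) = +125.6%.

+125.6%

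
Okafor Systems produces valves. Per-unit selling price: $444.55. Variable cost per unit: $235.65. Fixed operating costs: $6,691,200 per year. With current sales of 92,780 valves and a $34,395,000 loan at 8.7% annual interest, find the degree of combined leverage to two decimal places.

2.00

Contribution at this volume is 92,780 × $208.90 = $19,381,742.00.
Operating income = contribution − fixed costs = $19,381,742.00 − $6,691,200 = $12,690,542.00. Interest = $2,992,365.00, so EBIT − I = $9,698,177.00.
DCL = contribution ÷ (EBIT − I) = $19,381,742.00 ÷ $9,698,177.00 = 1.9985.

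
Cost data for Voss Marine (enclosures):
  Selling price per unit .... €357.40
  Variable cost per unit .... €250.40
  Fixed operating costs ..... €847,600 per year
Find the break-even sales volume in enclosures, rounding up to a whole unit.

7,922 enclosures

Unit CM = price − variable cost = €357.40 − €250.40 = €107.00.
Units to break even: €847,600 ÷ €107.00 = 7,921.50, rounded up to 7,922.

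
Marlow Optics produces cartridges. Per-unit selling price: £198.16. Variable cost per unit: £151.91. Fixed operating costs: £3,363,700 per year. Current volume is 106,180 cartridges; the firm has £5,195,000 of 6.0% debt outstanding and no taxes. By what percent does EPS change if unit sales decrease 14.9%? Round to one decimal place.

-59.2%

At 106,180 units, contribution = 106,180 × £46.25 = £4,910,825.00.
Operating income = contribution − fixed costs = £4,910,825.00 − £3,363,700 = £1,547,125.00.
Interest = £311,700.00, so EBIT − I = £1,235,425.00.
DCL = total CM / (EBIT − I) = £4,910,825.00 / £1,235,425.00 = 3.9750.
%ΔEPS = DCL × %ΔSales = 3.9750 × -14.9% = -59.2%.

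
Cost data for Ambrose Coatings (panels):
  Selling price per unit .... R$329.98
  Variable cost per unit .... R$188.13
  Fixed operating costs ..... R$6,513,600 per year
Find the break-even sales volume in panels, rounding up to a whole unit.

Unit CM = price − variable cost = R$329.98 − R$188.13 = R$141.85.
Break-even Q = R$6,513,600 / R$141.85 = 45,918.93 → 45,919 panels.

45,919 panels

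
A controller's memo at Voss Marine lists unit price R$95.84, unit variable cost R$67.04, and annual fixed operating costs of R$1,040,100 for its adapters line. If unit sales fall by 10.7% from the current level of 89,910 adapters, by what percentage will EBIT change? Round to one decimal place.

-17.9%

Total contribution margin = 89,910 × R$28.80 = R$2,589,408.00.
Subtracting fixed costs: EBIT = R$2,589,408.00 − R$1,040,100 = R$1,549,308.00.
So DOL = total CM / EBIT = R$2,589,408.00 / R$1,549,308.00 = 1.6713.
%ΔEBIT = DOL × %ΔSales = 1.6713 × -10.7% = -17.9%.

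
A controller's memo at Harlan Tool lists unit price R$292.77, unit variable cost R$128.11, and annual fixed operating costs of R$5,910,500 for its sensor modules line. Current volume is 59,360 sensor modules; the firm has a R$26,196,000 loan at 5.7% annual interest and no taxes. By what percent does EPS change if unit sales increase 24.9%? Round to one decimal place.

+102.7%

Contribution at this volume is 59,360 × R$164.66 = R$9,774,217.60.
Subtracting fixed costs: EBIT = R$9,774,217.60 − R$5,910,500 = R$3,863,717.60.
After interest of R$1,493,172.00, pre-tax earnings = R$2,370,545.60.
Degree of combined leverage = contribution ÷ (EBIT − I) = R$9,774,217.60 ÷ R$2,370,545.60 = 4.1232.
%ΔEPS = DCL × %ΔSales = 4.1232 × +24.9% = +102.7%.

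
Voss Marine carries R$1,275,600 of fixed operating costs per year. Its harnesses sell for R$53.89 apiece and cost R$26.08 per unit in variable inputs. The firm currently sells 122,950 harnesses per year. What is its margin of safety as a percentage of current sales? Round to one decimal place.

62.7%

Each unit contributes R$53.89 − R$26.08 = R$27.81. Break-even units = R$1,275,600 ÷ R$27.81 = 45,868.39; break-even revenue = 45,868.39 × R$53.89 = R$2,471,847.68.
Actual sales revenue = 122,950 × R$53.89 = R$6,625,775.50.
Margin of safety = (R$6,625,775.50 − R$2,471,847.68) ÷ R$6,625,775.50 = 62.7%.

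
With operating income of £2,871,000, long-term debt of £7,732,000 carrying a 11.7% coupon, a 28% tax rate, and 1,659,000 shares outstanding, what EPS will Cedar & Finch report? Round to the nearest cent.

£0.85

Pre-tax income = £2,871,000 − £904,644.00 = £1,966,356.00.
After tax at 28%: net income = £1,966,356.00 × 0.72 = £1,415,776.32.
Per share: £1,415,776.32 / 1,659,000 shares = £0.85.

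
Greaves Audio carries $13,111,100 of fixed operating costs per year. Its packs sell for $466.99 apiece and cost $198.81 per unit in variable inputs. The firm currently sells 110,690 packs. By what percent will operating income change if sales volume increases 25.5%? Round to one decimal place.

Total contribution margin = 110,690 × $268.18 = $29,684,844.20.
Subtracting fixed costs: EBIT = $29,684,844.20 − $13,111,100 = $16,573,744.20.
So DOL = total CM / EBIT = $29,684,844.20 / $16,573,744.20 = 1.7911.
%ΔEBIT = DOL × %ΔSales = 1.7911 × +25.5% = +45.7%.

+45.7%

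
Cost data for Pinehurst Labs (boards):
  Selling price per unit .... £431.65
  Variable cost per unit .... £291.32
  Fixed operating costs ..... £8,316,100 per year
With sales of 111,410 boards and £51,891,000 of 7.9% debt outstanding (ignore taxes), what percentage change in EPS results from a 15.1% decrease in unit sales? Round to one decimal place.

Contribution at this volume is 111,410 × £140.33 = £15,634,165.30.
Operating income = contribution − fixed costs = £15,634,165.30 − £8,316,100 = £7,318,065.30.
Interest = £4,099,389.00, so EBIT − I = £3,218,676.30.
DCL = total CM / (EBIT − I) = £15,634,165.30 / £3,218,676.30 = 4.8573.
%ΔEPS = DCL × %ΔSales = 4.8573 × -15.1% = -73.3%.

-73.3%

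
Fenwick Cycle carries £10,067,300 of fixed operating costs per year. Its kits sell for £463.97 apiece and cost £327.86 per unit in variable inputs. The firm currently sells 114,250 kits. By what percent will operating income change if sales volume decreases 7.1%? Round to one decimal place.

-20.1%

Total contribution margin = 114,250 × £136.11 = £15,550,567.50.
Operating income = contribution − fixed costs = £15,550,567.50 − £10,067,300 = £5,483,267.50.
Degree of operating leverage = £15,550,567.50 / £5,483,267.50 = 2.8360.
So EBIT moves 2.8360 × (-7.1%) = -20.1%.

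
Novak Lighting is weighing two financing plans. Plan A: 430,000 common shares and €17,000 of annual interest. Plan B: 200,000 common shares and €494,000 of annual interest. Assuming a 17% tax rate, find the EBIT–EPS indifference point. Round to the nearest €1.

€908,783

At indifference, (EBIT − 17,000)(1 − t)/430,000 = (EBIT − 494,000)(1 − t)/200,000.
Cancelling (1 − t) and cross-multiplying: 200,000·(EBIT − 17,000) = 430,000·(EBIT − 494,000).
Solving, EBIT = (494,000·430,000 − 17,000·200,000) / (430,000 − 200,000) = 209,020,000,000 / 230,000 = 908,782.61.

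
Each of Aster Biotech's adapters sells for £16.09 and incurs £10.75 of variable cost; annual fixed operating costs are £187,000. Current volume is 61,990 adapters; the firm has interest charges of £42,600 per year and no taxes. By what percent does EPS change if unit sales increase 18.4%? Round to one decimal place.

+60.1%

Contribution at this volume is 61,990 × £5.34 = £331,026.60.
EBIT = £331,026.60 − £187,000 = £144,026.60.
Interest = £42,600.00, so EBIT − I = £101,426.60.
Degree of combined leverage = contribution ÷ (EBIT − I) = £331,026.60 ÷ £101,426.60 = 3.2637.
EPS therefore changes by 3.2637 × (+18.4%) = +60.1%.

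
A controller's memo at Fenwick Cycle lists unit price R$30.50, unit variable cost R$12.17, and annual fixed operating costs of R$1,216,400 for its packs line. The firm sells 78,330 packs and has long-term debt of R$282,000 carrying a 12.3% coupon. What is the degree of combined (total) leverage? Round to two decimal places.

At 78,330 units, contribution = 78,330 × R$18.33 = R$1,435,788.90.
Operating income = contribution − fixed costs = R$1,435,788.90 − R$1,216,400 = R$219,388.90. Interest = R$34,686.00, so EBIT − I = R$184,702.90.
Degree of total leverage = total CM / (EBIT − interest) = R$1,435,788.90 / R$184,702.90 = 7.7735.

7.77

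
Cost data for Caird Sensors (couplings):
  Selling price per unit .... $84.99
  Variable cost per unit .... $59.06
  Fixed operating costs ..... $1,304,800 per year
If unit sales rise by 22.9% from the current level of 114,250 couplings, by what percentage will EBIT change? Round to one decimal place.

+40.9%

Contribution at this volume is 114,250 × $25.93 = $2,962,502.50.
Subtracting fixed costs: EBIT = $2,962,502.50 − $1,304,800 = $1,657,702.50.
DOL = contribution ÷ EBIT = $2,962,502.50 ÷ $1,657,702.50 = 1.7871.
%ΔEBIT = DOL × %ΔSales = 1.7871 × +22.9% = +40.9%.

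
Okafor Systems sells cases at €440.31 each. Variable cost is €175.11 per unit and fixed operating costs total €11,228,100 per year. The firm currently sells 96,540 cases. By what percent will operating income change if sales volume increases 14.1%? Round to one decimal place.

+25.1%

Contribution at this volume is 96,540 × €265.20 = €25,602,408.00.
Operating income = contribution − fixed costs = €25,602,408.00 − €11,228,100 = €14,374,308.00.
Degree of operating leverage = €25,602,408.00 / €14,374,308.00 = 1.7811.
So EBIT moves 1.7811 × (+14.1%) = +25.1%.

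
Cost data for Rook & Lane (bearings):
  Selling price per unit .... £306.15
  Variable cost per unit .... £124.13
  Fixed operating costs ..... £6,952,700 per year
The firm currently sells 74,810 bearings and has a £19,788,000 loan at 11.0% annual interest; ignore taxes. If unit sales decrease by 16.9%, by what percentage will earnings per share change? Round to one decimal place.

Contribution at this volume is 74,810 × £182.02 = £13,616,916.20.
Subtracting fixed costs: EBIT = £13,616,916.20 − £6,952,700 = £6,664,216.20.
Interest = £2,176,680.00, so EBIT − I = £4,487,536.20.
DCL = total CM / (EBIT − I) = £13,616,916.20 / £4,487,536.20 = 3.0344.
%ΔEPS = DCL × %ΔSales = 3.0344 × -16.9% = -51.3%.

-51.3%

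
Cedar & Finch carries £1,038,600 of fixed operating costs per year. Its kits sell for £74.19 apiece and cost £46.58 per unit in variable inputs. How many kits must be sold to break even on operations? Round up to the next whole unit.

Unit CM = price − variable cost = £74.19 − £46.58 = £27.61.
Units to break even: £1,038,600 ÷ £27.61 = 37,616.81, rounded up to 37,617.

37,617 kits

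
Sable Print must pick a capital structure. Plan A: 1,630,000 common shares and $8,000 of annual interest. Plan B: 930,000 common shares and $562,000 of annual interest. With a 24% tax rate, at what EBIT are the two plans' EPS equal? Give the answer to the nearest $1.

$1,298,029

At indifference, (EBIT − 8,000)(1 − t)/1,630,000 = (EBIT − 562,000)(1 − t)/930,000.
The (1 − t) factor cancels: (EBIT − 8,000) × 930,000 = (EBIT − 562,000) × 1,630,000.
Solving, EBIT = (562,000·1,630,000 − 8,000·930,000) / (1,630,000 − 930,000) = 908,620,000,000 / 700,000 = 1,298,028.57.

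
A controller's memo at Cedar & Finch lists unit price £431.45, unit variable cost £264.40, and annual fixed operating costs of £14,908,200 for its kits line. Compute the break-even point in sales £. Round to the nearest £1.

£38,504,297

Contribution margin per unit = £431.45 − £264.40 = £167.05, a CM ratio of £167.05 ÷ £431.45 = 0.3872.
Break-even sales = FC ÷ CM ratio = £14,908,200 × £431.45 / £167.05 = £38,504,297.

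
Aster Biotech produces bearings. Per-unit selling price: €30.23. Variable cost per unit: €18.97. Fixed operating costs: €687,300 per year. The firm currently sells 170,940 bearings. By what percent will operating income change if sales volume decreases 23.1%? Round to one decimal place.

-35.9%

Contribution at this volume is 170,940 × €11.26 = €1,924,784.40.
Operating income = contribution − fixed costs = €1,924,784.40 − €687,300 = €1,237,484.40.
So DOL = total CM / EBIT = €1,924,784.40 / €1,237,484.40 = 1.5554.
So EBIT moves 1.5554 × (-23.1%) = -35.9%.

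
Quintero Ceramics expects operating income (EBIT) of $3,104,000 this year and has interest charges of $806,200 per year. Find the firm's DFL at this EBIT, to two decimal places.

1.35

Annual interest charges come to $806,200.00.
DFL = EBIT ÷ (EBIT − I) = $3,104,000 ÷ ($3,104,000 − $806,200.00) = $3,104,000 ÷ $2,297,800.00 = 1.3509.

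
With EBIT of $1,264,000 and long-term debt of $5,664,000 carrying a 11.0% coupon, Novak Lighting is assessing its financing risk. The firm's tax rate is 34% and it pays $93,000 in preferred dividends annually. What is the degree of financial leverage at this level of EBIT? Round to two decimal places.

Interest = $623,040.00.
Preferred dividends grossed up pre-tax: $93,000 / (1 − 0.34) = $140,909.09.
DFL = EBIT ÷ [EBIT − I − D_p/(1−t)] = $1,264,000 ÷ [$1,264,000 − $623,040.00 − $140,909.09] = $1,264,000 ÷ $500,050.91 = 2.5277.

2.53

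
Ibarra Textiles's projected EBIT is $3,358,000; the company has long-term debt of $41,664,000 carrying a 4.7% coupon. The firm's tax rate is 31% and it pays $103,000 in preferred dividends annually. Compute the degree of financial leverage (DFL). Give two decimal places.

Interest = $1,958,208.00.
Pre-tax preferred-dividend burden = $103,000 ÷ (1 − 0.31) = $149,275.36.
DFL = EBIT ÷ [EBIT − I − D_p/(1−t)] = $3,358,000 ÷ [$3,358,000 − $1,958,208.00 − $149,275.36] = $3,358,000 ÷ $1,250,516.64 = 2.6853.

2.69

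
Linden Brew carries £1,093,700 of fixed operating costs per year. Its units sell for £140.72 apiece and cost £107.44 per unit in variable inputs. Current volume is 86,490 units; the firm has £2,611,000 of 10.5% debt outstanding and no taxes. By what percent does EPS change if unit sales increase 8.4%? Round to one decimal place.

+16.0%

At 86,490 units, contribution = 86,490 × £33.28 = £2,878,387.20.
Operating income = contribution − fixed costs = £2,878,387.20 − £1,093,700 = £1,784,687.20.
Interest = £274,155.00, so EBIT − I = £1,510,532.20.
DCL = total CM / (EBIT − I) = £2,878,387.20 / £1,510,532.20 = 1.9055.
EPS therefore changes by 1.9055 × (+8.4%) = +16.0%.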